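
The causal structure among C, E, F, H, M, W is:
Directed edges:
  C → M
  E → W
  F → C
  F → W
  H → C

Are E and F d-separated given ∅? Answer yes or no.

Bayes-Ball from E | ∅ reaches {W}.
F ∉ reach(E|∅) ⇒ E ⊥ F | ∅.

Yes — E ⊥ F | ∅.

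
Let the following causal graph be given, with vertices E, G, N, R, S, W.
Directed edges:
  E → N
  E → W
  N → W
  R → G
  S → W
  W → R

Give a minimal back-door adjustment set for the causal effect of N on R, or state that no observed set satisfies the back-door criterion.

desc(N)\{N}={G,R,W}; candidates ⊆ {E,S}.
size 0: {}; under {} N still reaches {E,G,R,W} ∋ R.
{E}: N⊥R given {E} in G with N→· removed — back-door holds.

N→R: minimal back-door set {E}.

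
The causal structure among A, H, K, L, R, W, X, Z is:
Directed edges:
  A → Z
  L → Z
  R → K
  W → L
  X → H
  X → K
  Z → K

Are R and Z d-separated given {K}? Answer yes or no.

No — R and Z are d-connected given {K}.

Bayes-Ball from R | {K} reaches {A,H,L,W,X,Z}.
Z ∈ reach(R|{K}) ⇒ R ⊥̸ Z | {K}.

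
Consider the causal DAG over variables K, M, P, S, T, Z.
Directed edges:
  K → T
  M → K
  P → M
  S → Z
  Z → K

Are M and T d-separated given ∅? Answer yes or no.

Bayes-Ball from M | ∅ reaches {K,P,T}.
T ∈ reach(M|∅) ⇒ M ⊥̸ T | ∅.

No — M and T are d-connected given ∅.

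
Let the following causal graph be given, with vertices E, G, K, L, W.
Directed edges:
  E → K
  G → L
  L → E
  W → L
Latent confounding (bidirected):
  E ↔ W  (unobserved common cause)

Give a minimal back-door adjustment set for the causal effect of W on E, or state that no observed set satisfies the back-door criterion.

desc(W)\{W}={E,K,L}; candidates ⊆ {G}.
W↔E: latent back-door arc(s) into W.
size 0: {}; under {} W still reaches {E,K} ∋ E.
size 1: {G}; under {G} W still reaches {E,K} ∋ E.
W↔E cannot be blocked by any observed set — no back-door set.

W→E: no observed back-door set.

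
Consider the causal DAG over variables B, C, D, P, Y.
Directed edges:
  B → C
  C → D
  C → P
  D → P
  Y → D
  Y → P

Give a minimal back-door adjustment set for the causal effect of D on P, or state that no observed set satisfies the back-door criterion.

D→P: minimal back-door set {C, Y}.

desc(D)\{D}={P}; candidates ⊆ {B,C,Y}.
size 0: {}; under {} D still reaches {B,C,P,Y} ∋ P.
size 1: {B}, {C}, {Y}; under {B} D still reaches {C,P,Y} ∋ P.
{C,Y}: D⊥P given {C,Y} in G with D→· removed — back-door holds.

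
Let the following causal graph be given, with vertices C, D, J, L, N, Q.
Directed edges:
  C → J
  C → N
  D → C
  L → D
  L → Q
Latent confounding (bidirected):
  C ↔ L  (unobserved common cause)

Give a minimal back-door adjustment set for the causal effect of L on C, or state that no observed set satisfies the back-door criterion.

L→C: no observed back-door set.

desc(L)\{L}={C,D,J,N,Q}; candidates ⊆ {—}.
L↔C: latent back-door arc(s) into L.
size 0: {}; under {} L still reaches {C,J,N} ∋ C.
L↔C cannot be blocked by any observed set — no back-door set.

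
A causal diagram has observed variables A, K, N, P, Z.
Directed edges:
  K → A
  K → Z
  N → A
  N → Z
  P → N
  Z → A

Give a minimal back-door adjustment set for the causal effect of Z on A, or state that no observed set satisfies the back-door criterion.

Z→A: minimal back-door set {K, N}.

desc(Z)\{Z}={A}; candidates ⊆ {K,N,P}.
size 0: {}; under {} Z still reaches {A,K,N,P} ∋ A.
size 1: {K}, {N}, {P}; under {K} Z still reaches {A,N,P} ∋ A.
{K,N}: Z⊥A given {K,N} in G with Z→· removed — back-door holds.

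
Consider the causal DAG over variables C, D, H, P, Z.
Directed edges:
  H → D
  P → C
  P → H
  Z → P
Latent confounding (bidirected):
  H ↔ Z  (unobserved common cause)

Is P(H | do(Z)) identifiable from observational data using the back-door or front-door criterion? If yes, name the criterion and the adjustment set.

P(H|do(Z)): frontdoor, adjust for {P}.

desc(Z)\{Z}={C,D,H,P}; candidates ⊆ {—}.
Z↔H: latent back-door arc(s) into Z.
size 0: {}; under {} Z still reaches {D,H} ∋ H.
Z↔H cannot be blocked by any observed set — no back-door set.
{P}: (i) intercepts every directed Z→H path; (ii) no back-door Z→{P}; (iii) {Z} blocks every back-door {P}→H. Front-door holds.
P(H|do(Z)) = Σ_{P} P(P|Z) Σ_{Z'} P(H|P,Z')P(Z').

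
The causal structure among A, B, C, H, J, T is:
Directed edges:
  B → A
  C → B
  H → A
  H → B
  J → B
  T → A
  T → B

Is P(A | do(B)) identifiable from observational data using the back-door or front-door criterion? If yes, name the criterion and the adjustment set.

P(A|do(B)): backdoor, adjust for {H, T}.

desc(B)\{B}={A}; candidates ⊆ {C,H,J,T}.
size 0: {}; under {} B still reaches {A,C,H,J,T} ∋ A.
size 1: {C}, {H}, {J} …(+1); under {C} B still reaches {A,H,J,T} ∋ A.
{H,T}: B⊥A given {H,T} in G with B→· removed — back-door holds.
P(A|do(B)) = Σ_{H,T} P(A|B,H,T)·P(H,T).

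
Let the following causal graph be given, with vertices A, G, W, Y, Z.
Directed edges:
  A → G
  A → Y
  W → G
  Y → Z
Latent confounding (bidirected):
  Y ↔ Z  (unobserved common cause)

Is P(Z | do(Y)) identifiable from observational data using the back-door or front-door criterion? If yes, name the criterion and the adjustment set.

P(Z|do(Y)): not identifiable (no BD/FD set).

desc(Y)\{Y}={Z}; candidates ⊆ {A,G,W}.
Y↔Z: latent back-door arc(s) into Y.
size 0: {}; under {} Y still reaches {A,G,Z} ∋ Z.
size 1: {A}, {G}, {W}; under {A} Y still reaches {Z} ∋ Z.
size 2: {A,G}, {A,W}, {G,W}; under {A,G} Y still reaches {Z} ∋ Z.
Y↔Z cannot be blocked by any observed set — no back-door set.
No mediator lies on a directed Y→…→Z path.
Neither criterion identifies P(Z|do(Y)) in this graph.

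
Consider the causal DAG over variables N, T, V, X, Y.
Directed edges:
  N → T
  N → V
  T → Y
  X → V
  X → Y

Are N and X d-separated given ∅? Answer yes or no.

Bayes-Ball from N | ∅ reaches {T,V,Y}.
X ∉ reach(N|∅) ⇒ N ⊥ X | ∅.

Yes — N ⊥ X | ∅.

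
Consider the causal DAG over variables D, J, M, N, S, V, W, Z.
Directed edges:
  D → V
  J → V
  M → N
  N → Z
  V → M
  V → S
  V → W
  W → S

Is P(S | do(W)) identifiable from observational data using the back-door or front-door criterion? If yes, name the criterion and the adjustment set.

P(S|do(W)): backdoor, adjust for {V}.

desc(W)\{W}={S}; candidates ⊆ {D,J,M,N,V,Z}.
size 0: {}; under {} W still reaches {D,J,M,N,S,V,Z} ∋ S.
{V}: W⊥S given {V} in G with W→· removed — back-door holds.
P(S|do(W)) = Σ_{V} P(S|W,V)·P(V).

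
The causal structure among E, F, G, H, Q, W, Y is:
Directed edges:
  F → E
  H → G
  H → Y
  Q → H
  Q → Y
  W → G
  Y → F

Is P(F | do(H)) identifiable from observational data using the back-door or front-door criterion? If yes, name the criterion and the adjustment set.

P(F|do(H)): backdoor, adjust for {Q}.

desc(H)\{H}={E,F,G,Y}; candidates ⊆ {Q,W}.
size 0: {}; under {} H still reaches {E,F,Q,Y} ∋ F.
{Q}: H⊥F given {Q} in G with H→· removed — back-door holds.
P(F|do(H)) = Σ_{Q} P(F|H,Q)·P(Q).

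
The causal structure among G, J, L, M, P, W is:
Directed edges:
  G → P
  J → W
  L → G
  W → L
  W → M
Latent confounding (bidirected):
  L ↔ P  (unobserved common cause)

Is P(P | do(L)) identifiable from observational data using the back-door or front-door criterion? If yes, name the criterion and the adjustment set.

P(P|do(L)): frontdoor, adjust for {G}.

desc(L)\{L}={G,P}; candidates ⊆ {J,M,W}.
L↔P: latent back-door arc(s) into L.
size 0: {}; under {} L still reaches {J,M,P,W} ∋ P.
size 1: {J}, {M}, {W}; under {J} L still reaches {M,P,W} ∋ P.
size 2: {J,M}, {J,W}, {M,W}; under {J,M} L still reaches {P,W} ∋ P.
L↔P cannot be blocked by any observed set — no back-door set.
{G}: (i) intercepts every directed L→P path; (ii) no back-door L→{G}; (iii) {L} blocks every back-door {G}→P. Front-door holds.
P(P|do(L)) = Σ_{G} P(G|L) Σ_{L'} P(P|G,L')P(L').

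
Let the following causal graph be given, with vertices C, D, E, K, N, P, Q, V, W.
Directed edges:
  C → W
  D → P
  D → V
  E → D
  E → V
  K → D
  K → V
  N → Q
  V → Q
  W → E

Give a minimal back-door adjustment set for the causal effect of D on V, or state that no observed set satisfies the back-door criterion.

desc(D)\{D}={P,Q,V}; candidates ⊆ {C,E,K,N,W}.
size 0: {}; under {} D still reaches {C,E,K,Q,V,W} ∋ V.
size 1: {C}, {E}, {K} …(+2); under {C} D still reaches {E,K,Q,V,W} ∋ V.
{E,K}: D⊥V given {E,K} in G with D→· removed — back-door holds.

D→V: minimal back-door set {E, K}.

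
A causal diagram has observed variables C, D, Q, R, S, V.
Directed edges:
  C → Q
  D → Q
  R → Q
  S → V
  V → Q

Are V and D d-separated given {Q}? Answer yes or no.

Bayes-Ball from V | {Q} reaches {C,D,R,S}.
D ∈ reach(V|{Q}) ⇒ V ⊥̸ D | {Q}.

No — V and D are d-connected given {Q}.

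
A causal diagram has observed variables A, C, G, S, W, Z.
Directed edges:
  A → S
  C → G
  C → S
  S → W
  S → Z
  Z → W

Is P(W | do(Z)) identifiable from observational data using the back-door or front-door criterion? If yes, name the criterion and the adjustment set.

desc(Z)\{Z}={W}; candidates ⊆ {A,C,G,S}.
size 0: {}; under {} Z still reaches {A,C,G,S,W} ∋ W.
{S}: Z⊥W given {S} in G with Z→· removed — back-door holds.
P(W|do(Z)) = Σ_{S} P(W|Z,S)·P(S).

P(W|do(Z)): backdoor, adjust for {S}.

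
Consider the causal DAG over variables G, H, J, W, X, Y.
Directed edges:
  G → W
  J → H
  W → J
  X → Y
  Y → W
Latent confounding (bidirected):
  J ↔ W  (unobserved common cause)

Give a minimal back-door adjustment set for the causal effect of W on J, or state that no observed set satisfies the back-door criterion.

desc(W)\{W}={H,J}; candidates ⊆ {G,X,Y}.
W↔J: latent back-door arc(s) into W.
size 0: {}; under {} W still reaches {G,H,J,X,Y} ∋ J.
size 1: {G}, {X}, {Y}; under {G} W still reaches {H,J,X,Y} ∋ J.
size 2: {G,X}, {G,Y}, {X,Y}; under {G,X} W still reaches {H,J,Y} ∋ J.
W↔J cannot be blocked by any observed set — no back-door set.

W→J: no observed back-door set.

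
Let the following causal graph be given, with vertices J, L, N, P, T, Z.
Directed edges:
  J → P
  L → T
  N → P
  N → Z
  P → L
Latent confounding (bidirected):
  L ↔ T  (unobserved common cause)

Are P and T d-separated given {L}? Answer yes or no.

Bayes-Ball from P | {L} reaches {J,N,T,Z}.
T ∈ reach(P|{L}) ⇒ P ⊥̸ T | {L}.

No — P and T are d-connected given {L}.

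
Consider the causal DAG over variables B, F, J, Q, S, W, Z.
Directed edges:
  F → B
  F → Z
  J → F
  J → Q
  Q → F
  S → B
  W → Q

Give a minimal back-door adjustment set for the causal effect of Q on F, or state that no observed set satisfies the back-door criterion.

Q→F: minimal back-door set {J}.

desc(Q)\{Q}={B,F,Z}; candidates ⊆ {J,S,W}.
size 0: {}; under {} Q still reaches {B,F,J,W,Z} ∋ F.
{J}: Q⊥F given {J} in G with Q→· removed — back-door holds.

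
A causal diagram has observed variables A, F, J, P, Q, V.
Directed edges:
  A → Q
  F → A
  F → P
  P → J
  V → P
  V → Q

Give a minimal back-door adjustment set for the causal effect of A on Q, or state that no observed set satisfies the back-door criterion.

A→Q: minimal back-door set ∅.

desc(A)\{A}={Q}; candidates ⊆ {F,J,P,V}.
∅: A⊥Q given ∅ in G with A→· removed — back-door holds.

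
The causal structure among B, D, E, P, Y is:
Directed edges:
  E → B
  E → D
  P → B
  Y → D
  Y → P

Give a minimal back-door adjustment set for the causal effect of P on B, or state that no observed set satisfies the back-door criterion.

desc(P)\{P}={B}; candidates ⊆ {D,E,Y}.
∅: P⊥B given ∅ in G with P→· removed — back-door holds.

P→B: minimal back-door set ∅.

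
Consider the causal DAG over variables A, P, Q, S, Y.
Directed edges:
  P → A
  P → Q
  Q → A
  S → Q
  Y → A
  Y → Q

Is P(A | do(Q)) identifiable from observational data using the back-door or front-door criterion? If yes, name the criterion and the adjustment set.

desc(Q)\{Q}={A}; candidates ⊆ {P,S,Y}.
size 0: {}; under {} Q still reaches {A,P,S,Y} ∋ A.
size 1: {P}, {S}, {Y}; under {P} Q still reaches {A,S,Y} ∋ A.
{P,Y}: Q⊥A given {P,Y} in G with Q→· removed — back-door holds.
P(A|do(Q)) = Σ_{P,Y} P(A|Q,P,Y)·P(P,Y).

P(A|do(Q)): backdoor, adjust for {P, Y}.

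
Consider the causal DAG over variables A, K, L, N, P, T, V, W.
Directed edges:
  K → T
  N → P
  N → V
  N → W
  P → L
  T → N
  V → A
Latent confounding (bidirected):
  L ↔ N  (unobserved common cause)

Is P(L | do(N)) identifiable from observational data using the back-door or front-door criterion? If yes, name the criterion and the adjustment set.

P(L|do(N)): frontdoor, adjust for {P}.

desc(N)\{N}={A,L,P,V,W}; candidates ⊆ {K,T}.
N↔L: latent back-door arc(s) into N.
size 0: {}; under {} N still reaches {K,L,T} ∋ L.
size 1: {K}, {T}; under {K} N still reaches {L,T} ∋ L.
size 2: {K,T}; under {K,T} N still reaches {L} ∋ L.
N↔L cannot be blocked by any observed set — no back-door set.
{P}: (i) intercepts every directed N→L path; (ii) no back-door N→{P}; (iii) {N} blocks every back-door {P}→L. Front-door holds.
P(L|do(N)) = Σ_{P} P(P|N) Σ_{N'} P(L|P,N')P(N').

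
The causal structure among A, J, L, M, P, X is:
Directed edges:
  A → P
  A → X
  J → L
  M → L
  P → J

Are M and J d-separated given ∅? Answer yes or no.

Bayes-Ball from M | ∅ reaches {L}.
J ∉ reach(M|∅) ⇒ M ⊥ J | ∅.

Yes — M ⊥ J | ∅.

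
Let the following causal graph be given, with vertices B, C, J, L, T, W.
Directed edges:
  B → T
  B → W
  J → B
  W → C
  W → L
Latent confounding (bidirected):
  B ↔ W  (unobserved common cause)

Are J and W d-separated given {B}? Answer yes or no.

Bayes-Ball from J | {B} reaches {C,L,W}.
W ∈ reach(J|{B}) ⇒ J ⊥̸ W | {B}.

No — J and W are d-connected given {B}.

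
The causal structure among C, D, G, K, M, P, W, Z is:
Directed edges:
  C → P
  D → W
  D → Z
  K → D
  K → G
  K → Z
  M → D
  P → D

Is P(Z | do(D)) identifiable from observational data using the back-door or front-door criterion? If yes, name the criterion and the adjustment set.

P(Z|do(D)): backdoor, adjust for {K}.

desc(D)\{D}={W,Z}; candidates ⊆ {C,G,K,M,P}.
size 0: {}; under {} D still reaches {C,G,K,M,P,Z} ∋ Z.
{K}: D⊥Z given {K} in G with D→· removed — back-door holds.
P(Z|do(D)) = Σ_{K} P(Z|D,K)·P(K).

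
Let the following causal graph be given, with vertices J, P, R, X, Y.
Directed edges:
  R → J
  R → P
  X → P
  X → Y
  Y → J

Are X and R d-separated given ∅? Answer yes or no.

Bayes-Ball from X | ∅ reaches {J,P,Y}.
R ∉ reach(X|∅) ⇒ X ⊥ R | ∅.

Yes — X ⊥ R | ∅.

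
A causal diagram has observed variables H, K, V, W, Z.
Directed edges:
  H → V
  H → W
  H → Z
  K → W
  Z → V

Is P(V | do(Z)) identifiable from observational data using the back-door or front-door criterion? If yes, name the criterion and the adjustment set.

desc(Z)\{Z}={V}; candidates ⊆ {H,K,W}.
size 0: {}; under {} Z still reaches {H,V,W} ∋ V.
{H}: Z⊥V given {H} in G with Z→· removed — back-door holds.
P(V|do(Z)) = Σ_{H} P(V|Z,H)·P(H).

P(V|do(Z)): backdoor, adjust for {H}.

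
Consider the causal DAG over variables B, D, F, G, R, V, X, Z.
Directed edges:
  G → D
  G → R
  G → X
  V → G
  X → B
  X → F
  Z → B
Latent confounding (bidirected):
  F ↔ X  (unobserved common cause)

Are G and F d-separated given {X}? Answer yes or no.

No — G and F are d-connected given {X}.

Bayes-Ball from G | {X} reaches {D,F,R,V}.
F ∈ reach(G|{X}) ⇒ G ⊥̸ F | {X}.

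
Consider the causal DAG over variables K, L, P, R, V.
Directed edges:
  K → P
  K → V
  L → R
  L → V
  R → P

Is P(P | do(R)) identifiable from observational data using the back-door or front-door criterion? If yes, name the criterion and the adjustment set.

desc(R)\{R}={P}; candidates ⊆ {K,L,V}.
∅: R⊥P given ∅ in G with R→· removed — back-door holds.
P(P|do(R)) = P(P|R) — no adjustment needed.

P(P|do(R)): backdoor, adjust for ∅.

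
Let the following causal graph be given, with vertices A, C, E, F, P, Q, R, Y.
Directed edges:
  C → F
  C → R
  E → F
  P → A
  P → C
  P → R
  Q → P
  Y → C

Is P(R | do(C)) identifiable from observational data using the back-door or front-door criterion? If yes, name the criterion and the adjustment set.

desc(C)\{C}={F,R}; candidates ⊆ {A,E,P,Q,Y}.
size 0: {}; under {} C still reaches {A,P,Q,R,Y} ∋ R.
{P}: C⊥R given {P} in G with C→· removed — back-door holds.
P(R|do(C)) = Σ_{P} P(R|C,P)·P(P).

P(R|do(C)): backdoor, adjust for {P}.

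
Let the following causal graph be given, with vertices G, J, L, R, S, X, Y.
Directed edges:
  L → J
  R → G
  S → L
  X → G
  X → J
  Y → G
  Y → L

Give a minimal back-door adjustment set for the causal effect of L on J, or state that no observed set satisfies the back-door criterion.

L→J: minimal back-door set ∅.

desc(L)\{L}={J}; candidates ⊆ {G,R,S,X,Y}.
∅: L⊥J given ∅ in G with L→· removed — back-door holds.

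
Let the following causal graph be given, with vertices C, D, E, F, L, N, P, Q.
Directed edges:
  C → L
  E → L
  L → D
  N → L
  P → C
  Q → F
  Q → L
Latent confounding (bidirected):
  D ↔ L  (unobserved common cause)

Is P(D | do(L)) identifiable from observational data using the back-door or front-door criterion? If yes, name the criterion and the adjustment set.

P(D|do(L)): not identifiable (no BD/FD set).

desc(L)\{L}={D}; candidates ⊆ {C,E,F,N,P,Q}.
L↔D: latent back-door arc(s) into L.
size 0: {}; under {} L still reaches {C,D,E,F,N,P,Q} ∋ D.
size 1: {C}, {E}, {F} …(+3); under {C} L still reaches {D,E,F,N,Q} ∋ D.
size 2: {C,E}, {C,F}, {C,N} …(+12); under {C,E} L still reaches {D,F,N,Q} ∋ D.
L↔D cannot be blocked by any observed set — no back-door set.
No mediator lies on a directed L→…→D path.
Neither criterion identifies P(D|do(L)) in this graph.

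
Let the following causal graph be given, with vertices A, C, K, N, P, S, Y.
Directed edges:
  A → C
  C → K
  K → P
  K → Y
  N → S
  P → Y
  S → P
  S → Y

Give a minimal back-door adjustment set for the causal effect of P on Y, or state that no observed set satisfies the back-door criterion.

desc(P)\{P}={Y}; candidates ⊆ {A,C,K,N,S}.
size 0: {}; under {} P still reaches {A,C,K,N,S,Y} ∋ Y.
size 1: {A}, {C}, {K} …(+2); under {A} P still reaches {C,K,N,S,Y} ∋ Y.
{K,S}: P⊥Y given {K,S} in G with P→· removed — back-door holds.

P→Y: minimal back-door set {K, S}.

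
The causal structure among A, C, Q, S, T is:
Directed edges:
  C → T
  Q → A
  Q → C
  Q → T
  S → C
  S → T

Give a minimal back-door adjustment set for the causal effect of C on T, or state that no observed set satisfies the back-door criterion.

desc(C)\{C}={T}; candidates ⊆ {A,Q,S}.
size 0: {}; under {} C still reaches {A,Q,S,T} ∋ T.
size 1: {A}, {Q}, {S}; under {A} C still reaches {Q,S,T} ∋ T.
{Q,S}: C⊥T given {Q,S} in G with C→· removed — back-door holds.

C→T: minimal back-door set {Q, S}.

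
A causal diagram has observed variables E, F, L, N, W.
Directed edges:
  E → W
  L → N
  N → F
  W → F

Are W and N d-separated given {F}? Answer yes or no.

Bayes-Ball from W | {F} reaches {E,L,N}.
N ∈ reach(W|{F}) ⇒ W ⊥̸ N | {F}.

No — W and N are d-connected given {F}.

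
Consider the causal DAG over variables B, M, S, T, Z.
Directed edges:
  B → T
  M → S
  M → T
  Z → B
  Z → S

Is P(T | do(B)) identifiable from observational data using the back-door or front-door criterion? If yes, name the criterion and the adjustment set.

desc(B)\{B}={T}; candidates ⊆ {M,S,Z}.
∅: B⊥T given ∅ in G with B→· removed — back-door holds.
P(T|do(B)) = P(T|B) — no adjustment needed.

P(T|do(B)): backdoor, adjust for ∅.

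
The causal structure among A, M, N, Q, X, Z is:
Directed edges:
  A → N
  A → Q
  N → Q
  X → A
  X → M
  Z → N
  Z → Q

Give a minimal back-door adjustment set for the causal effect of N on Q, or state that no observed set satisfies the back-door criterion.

N→Q: minimal back-door set {A, Z}.

desc(N)\{N}={Q}; candidates ⊆ {A,M,X,Z}.
size 0: {}; under {} N still reaches {A,M,Q,X,Z} ∋ Q.
size 1: {A}, {M}, {X} …(+1); under {A} N still reaches {Q,Z} ∋ Q.
{A,Z}: N⊥Q given {A,Z} in G with N→· removed — back-door holds.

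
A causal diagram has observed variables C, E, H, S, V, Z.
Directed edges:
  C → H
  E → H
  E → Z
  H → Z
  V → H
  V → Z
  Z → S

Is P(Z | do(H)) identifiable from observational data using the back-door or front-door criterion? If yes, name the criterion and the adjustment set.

P(Z|do(H)): backdoor, adjust for {E, V}.

desc(H)\{H}={S,Z}; candidates ⊆ {C,E,V}.
size 0: {}; under {} H still reaches {C,E,S,V,Z} ∋ Z.
size 1: {C}, {E}, {V}; under {C} H still reaches {E,S,V,Z} ∋ Z.
{E,V}: H⊥Z given {E,V} in G with H→· removed — back-door holds.
P(Z|do(H)) = Σ_{E,V} P(Z|H,E,V)·P(E,V).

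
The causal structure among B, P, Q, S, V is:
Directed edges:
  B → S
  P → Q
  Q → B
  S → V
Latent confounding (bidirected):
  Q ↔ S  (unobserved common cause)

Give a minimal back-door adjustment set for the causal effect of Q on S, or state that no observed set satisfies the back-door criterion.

desc(Q)\{Q}={B,S,V}; candidates ⊆ {P}.
Q↔S: latent back-door arc(s) into Q.
size 0: {}; under {} Q still reaches {P,S,V} ∋ S.
size 1: {P}; under {P} Q still reaches {S,V} ∋ S.
Q↔S cannot be blocked by any observed set — no back-door set.

Q→S: no observed back-door set.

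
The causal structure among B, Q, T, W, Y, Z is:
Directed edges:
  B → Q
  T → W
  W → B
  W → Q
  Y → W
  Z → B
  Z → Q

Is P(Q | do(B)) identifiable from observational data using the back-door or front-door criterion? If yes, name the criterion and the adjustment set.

desc(B)\{B}={Q}; candidates ⊆ {T,W,Y,Z}.
size 0: {}; under {} B still reaches {Q,T,W,Y,Z} ∋ Q.
size 1: {T}, {W}, {Y} …(+1); under {T} B still reaches {Q,W,Y,Z} ∋ Q.
{W,Z}: B⊥Q given {W,Z} in G with B→· removed — back-door holds.
P(Q|do(B)) = Σ_{W,Z} P(Q|B,W,Z)·P(W,Z).

P(Q|do(B)): backdoor, adjust for {W, Z}.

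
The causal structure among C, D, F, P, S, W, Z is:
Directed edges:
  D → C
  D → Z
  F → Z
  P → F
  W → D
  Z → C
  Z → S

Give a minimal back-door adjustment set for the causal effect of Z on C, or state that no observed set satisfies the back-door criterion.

Z→C: minimal back-door set {D}.

desc(Z)\{Z}={C,S}; candidates ⊆ {D,F,P,W}.
size 0: {}; under {} Z still reaches {C,D,F,P,W} ∋ C.
{D}: Z⊥C given {D} in G with Z→· removed — back-door holds.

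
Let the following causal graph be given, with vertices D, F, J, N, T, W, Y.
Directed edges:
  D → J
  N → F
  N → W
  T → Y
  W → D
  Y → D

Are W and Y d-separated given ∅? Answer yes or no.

Yes — W ⊥ Y | ∅.

Bayes-Ball from W | ∅ reaches {D,F,J,N}.
Y ∉ reach(W|∅) ⇒ W ⊥ Y | ∅.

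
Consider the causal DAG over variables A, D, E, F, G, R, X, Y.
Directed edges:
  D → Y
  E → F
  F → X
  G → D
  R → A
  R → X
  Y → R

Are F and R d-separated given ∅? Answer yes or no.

Bayes-Ball from F | ∅ reaches {E,X}.
R ∉ reach(F|∅) ⇒ F ⊥ R | ∅.

Yes — F ⊥ R | ∅.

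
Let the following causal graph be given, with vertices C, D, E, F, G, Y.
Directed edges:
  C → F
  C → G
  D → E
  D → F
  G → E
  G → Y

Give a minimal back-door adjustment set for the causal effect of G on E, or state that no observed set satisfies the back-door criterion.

desc(G)\{G}={E,Y}; candidates ⊆ {C,D,F}.
∅: G⊥E given ∅ in G with G→· removed — back-door holds.

G→E: minimal back-door set ∅.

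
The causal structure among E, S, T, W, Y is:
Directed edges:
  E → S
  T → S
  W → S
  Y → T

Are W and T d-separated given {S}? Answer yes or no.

No — W and T are d-connected given {S}.

Bayes-Ball from W | {S} reaches {E,T,Y}.
T ∈ reach(W|{S}) ⇒ W ⊥̸ T | {S}.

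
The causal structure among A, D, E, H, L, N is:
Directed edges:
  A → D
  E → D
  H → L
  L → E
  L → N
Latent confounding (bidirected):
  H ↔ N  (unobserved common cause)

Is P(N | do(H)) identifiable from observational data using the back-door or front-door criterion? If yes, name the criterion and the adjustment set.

P(N|do(H)): frontdoor, adjust for {L}.

desc(H)\{H}={D,E,L,N}; candidates ⊆ {A}.
H↔N: latent back-door arc(s) into H.
size 0: {}; under {} H still reaches {N} ∋ N.
size 1: {A}; under {A} H still reaches {N} ∋ N.
H↔N cannot be blocked by any observed set — no back-door set.
{L}: (i) intercepts every directed H→N path; (ii) no back-door H→{L}; (iii) {H} blocks every back-door {L}→N. Front-door holds.
P(N|do(H)) = Σ_{L} P(L|H) Σ_{H'} P(N|L,H')P(H').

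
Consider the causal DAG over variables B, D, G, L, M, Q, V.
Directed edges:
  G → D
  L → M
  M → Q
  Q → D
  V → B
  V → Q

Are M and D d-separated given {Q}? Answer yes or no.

Yes — M ⊥ D | {Q}.

Bayes-Ball from M | {Q} reaches {B,L,V}.
D ∉ reach(M|{Q}) ⇒ M ⊥ D | {Q}.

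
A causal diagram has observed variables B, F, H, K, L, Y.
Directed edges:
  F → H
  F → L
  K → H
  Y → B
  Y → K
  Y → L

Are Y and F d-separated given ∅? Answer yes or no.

Bayes-Ball from Y | ∅ reaches {B,H,K,L}.
F ∉ reach(Y|∅) ⇒ Y ⊥ F | ∅.

Yes — Y ⊥ F | ∅.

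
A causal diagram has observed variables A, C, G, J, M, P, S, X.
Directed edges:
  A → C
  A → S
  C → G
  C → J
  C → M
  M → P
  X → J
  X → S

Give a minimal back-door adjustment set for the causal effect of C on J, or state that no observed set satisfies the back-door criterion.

C→J: minimal back-door set ∅.

desc(C)\{C}={G,J,M,P}; candidates ⊆ {A,S,X}.
∅: C⊥J given ∅ in G with C→· removed — back-door holds.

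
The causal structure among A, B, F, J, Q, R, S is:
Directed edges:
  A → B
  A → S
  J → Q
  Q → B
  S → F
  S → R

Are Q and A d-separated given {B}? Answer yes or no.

Bayes-Ball from Q | {B} reaches {A,F,J,R,S}.
A ∈ reach(Q|{B}) ⇒ Q ⊥̸ A | {B}.

No — Q and A are d-connected given {B}.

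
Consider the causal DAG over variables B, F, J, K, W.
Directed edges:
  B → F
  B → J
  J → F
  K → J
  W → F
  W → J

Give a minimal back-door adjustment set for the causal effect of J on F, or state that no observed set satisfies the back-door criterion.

desc(J)\{J}={F}; candidates ⊆ {B,K,W}.
size 0: {}; under {} J still reaches {B,F,K,W} ∋ F.
size 1: {B}, {K}, {W}; under {B} J still reaches {F,K,W} ∋ F.
{B,W}: J⊥F given {B,W} in G with J→· removed — back-door holds.

J→F: minimal back-door set {B, W}.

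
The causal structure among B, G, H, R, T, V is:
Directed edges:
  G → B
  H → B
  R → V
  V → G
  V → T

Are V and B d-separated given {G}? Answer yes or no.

Yes — V ⊥ B | {G}.

Bayes-Ball from V | {G} reaches {R,T}.
B ∉ reach(V|{G}) ⇒ V ⊥ B | {G}.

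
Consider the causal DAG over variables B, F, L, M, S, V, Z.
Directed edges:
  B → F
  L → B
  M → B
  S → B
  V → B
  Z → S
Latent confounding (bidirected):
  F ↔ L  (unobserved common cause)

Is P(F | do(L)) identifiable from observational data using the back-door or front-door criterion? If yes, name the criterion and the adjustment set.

P(F|do(L)): frontdoor, adjust for {B}.

desc(L)\{L}={B,F}; candidates ⊆ {M,S,V,Z}.
L↔F: latent back-door arc(s) into L.
size 0: {}; under {} L still reaches {F} ∋ F.
size 1: {M}, {S}, {V} …(+1); under {M} L still reaches {F} ∋ F.
size 2: {M,S}, {M,V}, {M,Z} …(+3); under {M,S} L still reaches {F} ∋ F.
L↔F cannot be blocked by any observed set — no back-door set.
{B}: (i) intercepts every directed L→F path; (ii) no back-door L→{B}; (iii) {L} blocks every back-door {B}→F. Front-door holds.
P(F|do(L)) = Σ_{B} P(B|L) Σ_{L'} P(F|B,L')P(L').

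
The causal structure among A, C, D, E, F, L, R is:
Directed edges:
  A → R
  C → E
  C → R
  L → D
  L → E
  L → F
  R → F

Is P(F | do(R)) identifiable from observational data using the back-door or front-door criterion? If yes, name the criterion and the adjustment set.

P(F|do(R)): backdoor, adjust for ∅.

desc(R)\{R}={F}; candidates ⊆ {A,C,D,E,L}.
∅: R⊥F given ∅ in G with R→· removed — back-door holds.
P(F|do(R)) = P(F|R) — no adjustment needed.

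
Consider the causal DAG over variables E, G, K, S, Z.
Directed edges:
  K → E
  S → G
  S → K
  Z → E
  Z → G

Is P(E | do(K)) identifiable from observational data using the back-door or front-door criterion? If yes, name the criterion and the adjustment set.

desc(K)\{K}={E}; candidates ⊆ {G,S,Z}.
∅: K⊥E given ∅ in G with K→· removed — back-door holds.
P(E|do(K)) = P(E|K) — no adjustment needed.

P(E|do(K)): backdoor, adjust for ∅.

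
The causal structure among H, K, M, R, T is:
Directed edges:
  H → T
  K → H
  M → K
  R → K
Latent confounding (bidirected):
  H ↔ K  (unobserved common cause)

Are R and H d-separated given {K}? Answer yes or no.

Bayes-Ball from R | {K} reaches {H,M,T}.
H ∈ reach(R|{K}) ⇒ R ⊥̸ H | {K}.

No — R and H are d-connected given {K}.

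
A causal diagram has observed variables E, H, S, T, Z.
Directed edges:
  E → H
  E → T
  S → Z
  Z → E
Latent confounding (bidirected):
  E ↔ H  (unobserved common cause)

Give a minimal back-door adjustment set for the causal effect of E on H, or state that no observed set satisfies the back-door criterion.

E→H: no observed back-door set.

desc(E)\{E}={H,T}; candidates ⊆ {S,Z}.
E↔H: latent back-door arc(s) into E.
size 0: {}; under {} E still reaches {H,S,Z} ∋ H.
size 1: {S}, {Z}; under {S} E still reaches {H,Z} ∋ H.
size 2: {S,Z}; under {S,Z} E still reaches {H} ∋ H.
E↔H cannot be blocked by any observed set — no back-door set.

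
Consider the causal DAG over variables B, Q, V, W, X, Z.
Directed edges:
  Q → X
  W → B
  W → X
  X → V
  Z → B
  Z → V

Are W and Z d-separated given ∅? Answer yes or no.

Yes — W ⊥ Z | ∅.

Bayes-Ball from W | ∅ reaches {B,V,X}.
Z ∉ reach(W|∅) ⇒ W ⊥ Z | ∅.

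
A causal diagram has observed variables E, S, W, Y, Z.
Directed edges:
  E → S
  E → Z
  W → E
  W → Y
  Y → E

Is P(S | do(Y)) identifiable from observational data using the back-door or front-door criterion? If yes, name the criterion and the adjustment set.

desc(Y)\{Y}={E,S,Z}; candidates ⊆ {W}.
size 0: {}; under {} Y still reaches {E,S,W,Z} ∋ S.
{W}: Y⊥S given {W} in G with Y→· removed — back-door holds.
P(S|do(Y)) = Σ_{W} P(S|Y,W)·P(W).

P(S|do(Y)): backdoor, adjust for {W}.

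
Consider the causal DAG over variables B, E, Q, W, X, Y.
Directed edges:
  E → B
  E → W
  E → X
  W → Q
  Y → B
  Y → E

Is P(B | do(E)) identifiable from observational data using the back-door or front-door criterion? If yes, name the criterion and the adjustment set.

desc(E)\{E}={B,Q,W,X}; candidates ⊆ {Y}.
size 0: {}; under {} E still reaches {B,Y} ∋ B.
{Y}: E⊥B given {Y} in G with E→· removed — back-door holds.
P(B|do(E)) = Σ_{Y} P(B|E,Y)·P(Y).

P(B|do(E)): backdoor, adjust for {Y}.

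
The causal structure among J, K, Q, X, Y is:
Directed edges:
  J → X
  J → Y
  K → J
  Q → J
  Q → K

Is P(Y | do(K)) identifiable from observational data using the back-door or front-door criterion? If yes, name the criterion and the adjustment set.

P(Y|do(K)): backdoor, adjust for {Q}.

desc(K)\{K}={J,X,Y}; candidates ⊆ {Q}.
size 0: {}; under {} K still reaches {J,Q,X,Y} ∋ Y.
{Q}: K⊥Y given {Q} in G with K→· removed — back-door holds.
P(Y|do(K)) = Σ_{Q} P(Y|K,Q)·P(Q).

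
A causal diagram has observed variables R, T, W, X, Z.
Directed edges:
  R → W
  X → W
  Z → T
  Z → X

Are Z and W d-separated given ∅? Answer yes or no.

Bayes-Ball from Z | ∅ reaches {T,W,X}.
W ∈ reach(Z|∅) ⇒ Z ⊥̸ W | ∅.

No — Z and W are d-connected given ∅.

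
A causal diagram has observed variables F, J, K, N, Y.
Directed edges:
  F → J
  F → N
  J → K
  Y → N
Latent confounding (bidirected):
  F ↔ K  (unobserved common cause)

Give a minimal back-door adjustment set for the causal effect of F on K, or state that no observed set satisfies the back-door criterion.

F→K: no observed back-door set.

desc(F)\{F}={J,K,N}; candidates ⊆ {Y}.
F↔K: latent back-door arc(s) into F.
size 0: {}; under {} F still reaches {K} ∋ K.
size 1: {Y}; under {Y} F still reaches {K} ∋ K.
F↔K cannot be blocked by any observed set — no back-door set.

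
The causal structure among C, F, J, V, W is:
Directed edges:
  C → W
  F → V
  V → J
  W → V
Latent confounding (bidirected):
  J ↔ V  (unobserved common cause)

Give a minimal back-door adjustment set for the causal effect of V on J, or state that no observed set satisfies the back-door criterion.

desc(V)\{V}={J}; candidates ⊆ {C,F,W}.
V↔J: latent back-door arc(s) into V.
size 0: {}; under {} V still reaches {C,F,J,W} ∋ J.
size 1: {C}, {F}, {W}; under {C} V still reaches {F,J,W} ∋ J.
size 2: {C,F}, {C,W}, {F,W}; under {C,F} V still reaches {J,W} ∋ J.
V↔J cannot be blocked by any observed set — no back-door set.

V→J: no observed back-door set.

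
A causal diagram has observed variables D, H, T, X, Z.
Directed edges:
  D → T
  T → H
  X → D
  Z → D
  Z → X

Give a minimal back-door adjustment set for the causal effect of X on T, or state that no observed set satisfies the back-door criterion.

desc(X)\{X}={D,H,T}; candidates ⊆ {Z}.
size 0: {}; under {} X still reaches {D,H,T,Z} ∋ T.
{Z}: X⊥T given {Z} in G with X→· removed — back-door holds.

X→T: minimal back-door set {Z}.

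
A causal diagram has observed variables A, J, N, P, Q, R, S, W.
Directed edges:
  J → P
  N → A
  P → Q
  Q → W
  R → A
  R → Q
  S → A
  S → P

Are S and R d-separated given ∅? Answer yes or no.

Bayes-Ball from S | ∅ reaches {A,P,Q,W}.
R ∉ reach(S|∅) ⇒ S ⊥ R | ∅.

Yes — S ⊥ R | ∅.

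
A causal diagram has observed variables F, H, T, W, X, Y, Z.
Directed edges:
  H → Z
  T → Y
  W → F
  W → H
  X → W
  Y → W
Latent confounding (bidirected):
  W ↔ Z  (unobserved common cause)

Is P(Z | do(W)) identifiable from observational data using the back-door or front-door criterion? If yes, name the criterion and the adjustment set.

P(Z|do(W)): frontdoor, adjust for {H}.

desc(W)\{W}={F,H,Z}; candidates ⊆ {T,X,Y}.
W↔Z: latent back-door arc(s) into W.
size 0: {}; under {} W still reaches {T,X,Y,Z} ∋ Z.
size 1: {T}, {X}, {Y}; under {T} W still reaches {X,Y,Z} ∋ Z.
size 2: {T,X}, {T,Y}, {X,Y}; under {T,X} W still reaches {Y,Z} ∋ Z.
W↔Z cannot be blocked by any observed set — no back-door set.
{H}: (i) intercepts every directed W→Z path; (ii) no back-door W→{H}; (iii) {W} blocks every back-door {H}→Z. Front-door holds.
P(Z|do(W)) = Σ_{H} P(H|W) Σ_{W'} P(Z|H,W')P(W').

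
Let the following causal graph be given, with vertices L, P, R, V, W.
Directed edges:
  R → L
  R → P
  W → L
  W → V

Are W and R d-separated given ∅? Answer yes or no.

Yes — W ⊥ R | ∅.

Bayes-Ball from W | ∅ reaches {L,V}.
R ∉ reach(W|∅) ⇒ W ⊥ R | ∅.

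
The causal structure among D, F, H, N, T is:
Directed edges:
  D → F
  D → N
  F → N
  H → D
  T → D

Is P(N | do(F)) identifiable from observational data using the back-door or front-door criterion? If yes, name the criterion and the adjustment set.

P(N|do(F)): backdoor, adjust for {D}.

desc(F)\{F}={N}; candidates ⊆ {D,H,T}.
size 0: {}; under {} F still reaches {D,H,N,T} ∋ N.
{D}: F⊥N given {D} in G with F→· removed — back-door holds.
P(N|do(F)) = Σ_{D} P(N|F,D)·P(D).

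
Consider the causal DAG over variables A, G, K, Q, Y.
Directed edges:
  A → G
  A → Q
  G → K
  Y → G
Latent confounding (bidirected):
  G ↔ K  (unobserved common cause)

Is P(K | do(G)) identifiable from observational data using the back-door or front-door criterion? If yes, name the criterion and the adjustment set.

P(K|do(G)): not identifiable (no BD/FD set).

desc(G)\{G}={K}; candidates ⊆ {A,Q,Y}.
G↔K: latent back-door arc(s) into G.
size 0: {}; under {} G still reaches {A,K,Q,Y} ∋ K.
size 1: {A}, {Q}, {Y}; under {A} G still reaches {K,Y} ∋ K.
size 2: {A,Q}, {A,Y}, {Q,Y}; under {A,Q} G still reaches {K,Y} ∋ K.
G↔K cannot be blocked by any observed set — no back-door set.
No mediator lies on a directed G→…→K path.
Neither criterion identifies P(K|do(G)) in this graph.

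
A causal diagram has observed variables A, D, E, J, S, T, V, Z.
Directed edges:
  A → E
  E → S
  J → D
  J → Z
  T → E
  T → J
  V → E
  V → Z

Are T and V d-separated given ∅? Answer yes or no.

Yes — T ⊥ V | ∅.

Bayes-Ball from T | ∅ reaches {D,E,J,S,Z}.
V ∉ reach(T|∅) ⇒ T ⊥ V | ∅.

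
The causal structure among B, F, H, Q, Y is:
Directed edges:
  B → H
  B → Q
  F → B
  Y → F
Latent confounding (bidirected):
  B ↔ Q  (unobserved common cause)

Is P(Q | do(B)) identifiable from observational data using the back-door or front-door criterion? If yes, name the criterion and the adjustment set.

P(Q|do(B)): not identifiable (no BD/FD set).

desc(B)\{B}={H,Q}; candidates ⊆ {F,Y}.
B↔Q: latent back-door arc(s) into B.
size 0: {}; under {} B still reaches {F,Q,Y} ∋ Q.
size 1: {F}, {Y}; under {F} B still reaches {Q} ∋ Q.
size 2: {F,Y}; under {F,Y} B still reaches {Q} ∋ Q.
B↔Q cannot be blocked by any observed set — no back-door set.
No mediator lies on a directed B→…→Q path.
Neither criterion identifies P(Q|do(B)) in this graph.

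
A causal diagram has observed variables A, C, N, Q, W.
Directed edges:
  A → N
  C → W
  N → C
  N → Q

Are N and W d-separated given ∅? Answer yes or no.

No — N and W are d-connected given ∅.

Bayes-Ball from N | ∅ reaches {A,C,Q,W}.
W ∈ reach(N|∅) ⇒ N ⊥̸ W | ∅.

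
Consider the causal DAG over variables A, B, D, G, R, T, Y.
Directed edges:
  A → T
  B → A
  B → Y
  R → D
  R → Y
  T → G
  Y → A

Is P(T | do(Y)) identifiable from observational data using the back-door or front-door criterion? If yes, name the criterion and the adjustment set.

desc(Y)\{Y}={A,G,T}; candidates ⊆ {B,D,R}.
size 0: {}; under {} Y still reaches {A,B,D,G,R,T} ∋ T.
{B}: Y⊥T given {B} in G with Y→· removed — back-door holds.
P(T|do(Y)) = Σ_{B} P(T|Y,B)·P(B).

P(T|do(Y)): backdoor, adjust for {B}.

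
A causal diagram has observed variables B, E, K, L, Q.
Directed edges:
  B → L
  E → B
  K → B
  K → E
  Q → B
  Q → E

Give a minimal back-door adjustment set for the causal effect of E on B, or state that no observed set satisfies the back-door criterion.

E→B: minimal back-door set {K, Q}.

desc(E)\{E}={B,L}; candidates ⊆ {K,Q}.
size 0: {}; under {} E still reaches {B,K,L,Q} ∋ B.
size 1: {K}, {Q}; under {K} E still reaches {B,L,Q} ∋ B.
{K,Q}: E⊥B given {K,Q} in G with E→· removed — back-door holds.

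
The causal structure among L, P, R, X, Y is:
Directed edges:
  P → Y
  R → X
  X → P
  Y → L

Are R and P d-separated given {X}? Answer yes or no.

Bayes-Ball from R | {X} reaches ∅.
P ∉ reach(R|{X}) ⇒ R ⊥ P | {X}.

Yes — R ⊥ P | {X}.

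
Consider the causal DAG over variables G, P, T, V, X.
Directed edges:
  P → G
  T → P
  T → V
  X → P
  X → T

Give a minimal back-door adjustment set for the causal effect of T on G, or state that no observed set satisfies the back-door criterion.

desc(T)\{T}={G,P,V}; candidates ⊆ {X}.
size 0: {}; under {} T still reaches {G,P,X} ∋ G.
{X}: T⊥G given {X} in G with T→· removed — back-door holds.

T→G: minimal back-door set {X}.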